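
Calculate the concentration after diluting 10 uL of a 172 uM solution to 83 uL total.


C2 = C1 * V1 / V2
C2 = 172 * 10 / 83
C2 = 20.7229 uM

20.7229 uM


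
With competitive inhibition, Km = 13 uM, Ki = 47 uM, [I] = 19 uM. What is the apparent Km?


Km_app = Km * (1 + [I]/Ki)
Km_app = 13 * (1 + 19/47)
Km_app = 18.2553 uM

18.2553 uM


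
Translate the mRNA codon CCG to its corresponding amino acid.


Standard genetic code lookup.
Codon CCG -> Pro

Pro


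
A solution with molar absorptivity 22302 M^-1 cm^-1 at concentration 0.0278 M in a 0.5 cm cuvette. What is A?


A = epsilon * c * l
A = 22302 * 0.0278 * 0.5
A = 309.9978

309.9978


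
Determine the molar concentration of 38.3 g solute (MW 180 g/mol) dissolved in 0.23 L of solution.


C = (mass / MW) / volume
C = (38.3 / 180) / 0.23
C = 0.9251 M

0.9251 M


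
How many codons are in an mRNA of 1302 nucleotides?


codons = nucleotides / 3
codons = 1302 / 3 = 434

434


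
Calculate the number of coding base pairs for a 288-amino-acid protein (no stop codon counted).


Each amino acid = 1 codon = 3 bp
bp = 288 * 3 = 864 bp

864 bp


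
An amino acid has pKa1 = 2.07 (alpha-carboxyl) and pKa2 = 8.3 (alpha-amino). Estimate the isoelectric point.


pI = (pKa1 + pKa2) / 2
pI = (2.07 + 8.3) / 2
pI = 5.185

5.185


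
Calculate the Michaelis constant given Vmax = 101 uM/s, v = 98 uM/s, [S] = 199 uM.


Km = [S] * (Vmax - v) / v
Km = 199 * (101 - 98) / 98
Km = 6.0918 uM

6.0918 uM


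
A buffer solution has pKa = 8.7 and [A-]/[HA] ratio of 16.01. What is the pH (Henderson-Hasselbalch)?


pH = pKa + log10([A-]/[HA])
pH = 8.7 + log10(16.01)
pH = 9.9044

9.9044


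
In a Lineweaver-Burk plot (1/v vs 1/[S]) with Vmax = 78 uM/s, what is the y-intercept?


y-intercept = 1/Vmax
= 1/78
= 0.0128 s/uM

0.0128 s/uM


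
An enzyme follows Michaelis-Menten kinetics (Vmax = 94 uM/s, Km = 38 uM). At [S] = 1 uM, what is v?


v = Vmax * [S] / (Km + [S])
v = 94 * 1 / (38 + 1)
v = 2.4103 uM/s

2.4103 uM/s


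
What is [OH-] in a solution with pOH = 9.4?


[OH-] = 10^(-pOH)
[OH-] = 10^(-9.4)
[OH-] = 3.981e-10 M

3.981e-10 M


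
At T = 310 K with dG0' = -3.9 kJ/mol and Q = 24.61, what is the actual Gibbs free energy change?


dG = dG0' + RT * ln(Q) / 1000
dG = -3.9 + 8.314 * 310 * ln(24.61) / 1000
dG = 4.3556 kJ/mol

4.3556 kJ/mol


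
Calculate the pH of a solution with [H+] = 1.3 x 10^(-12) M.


pH = -log10([H+])
pH = -log10(1.3 x 10^(-12))
pH = 11.8861

11.8861


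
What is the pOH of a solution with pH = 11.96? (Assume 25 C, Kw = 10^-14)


pOH = 14 - pH
pOH = 14 - 11.96
pOH = 2.04

2.04


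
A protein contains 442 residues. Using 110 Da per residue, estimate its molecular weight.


MW = n_residues * 110 Da
MW = 442 * 110
MW = 48620 Da

48620 Da


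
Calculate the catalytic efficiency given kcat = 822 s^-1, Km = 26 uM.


Catalytic efficiency = kcat / Km
= 822 / 26
= 31.6154 uM^-1*s^-1

31.6154 uM^-1*s^-1


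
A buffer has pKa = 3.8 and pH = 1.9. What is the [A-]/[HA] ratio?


[A-]/[HA] = 10^(pH - pKa)
= 10^(1.9 - 3.8)
= 0.0126

0.0126


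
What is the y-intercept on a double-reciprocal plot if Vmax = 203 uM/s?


y-intercept = 1/Vmax
= 1/203
= 0.0049 s/uM

0.0049 s/uM


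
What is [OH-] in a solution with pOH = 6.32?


[OH-] = 10^(-pOH)
[OH-] = 10^(-6.32)
[OH-] = 4.786e-07 M

4.786e-07 M


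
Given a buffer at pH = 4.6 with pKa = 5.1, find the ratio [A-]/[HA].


[A-]/[HA] = 10^(pH - pKa)
= 10^(4.6 - 5.1)
= 0.3162

0.3162


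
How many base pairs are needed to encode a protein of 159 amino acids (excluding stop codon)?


Each amino acid = 1 codon = 3 bp
bp = 159 * 3 = 477 bp

477 bp


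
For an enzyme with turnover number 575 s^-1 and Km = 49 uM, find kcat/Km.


Catalytic efficiency = kcat / Km
= 575 / 49
= 11.7347 uM^-1*s^-1

11.7347 uM^-1*s^-1


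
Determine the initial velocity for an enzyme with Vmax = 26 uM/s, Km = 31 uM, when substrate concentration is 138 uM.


v = Vmax * [S] / (Km + [S])
v = 26 * 138 / (31 + 138)
v = 21.2308 uM/s

21.2308 uM/s


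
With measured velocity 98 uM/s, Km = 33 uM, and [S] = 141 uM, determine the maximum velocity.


Vmax = v * (Km + [S]) / [S]
Vmax = 98 * (33 + 141) / 141
Vmax = 120.9362 uM/s

120.9362 uM/s


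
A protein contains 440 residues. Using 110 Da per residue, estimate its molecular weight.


MW = n_residues * 110 Da
MW = 440 * 110
MW = 48400 Da

48400 Da


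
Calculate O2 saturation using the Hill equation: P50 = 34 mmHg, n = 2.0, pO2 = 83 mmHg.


Y = pO2^n / (P50^n + pO2^n)
Y = 83^2.0 / (34^2.0 + 83^2.0)
Y = 85.63%

85.63%


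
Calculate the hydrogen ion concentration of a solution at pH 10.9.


[H+] = 10^(-pH)
[H+] = 10^(-10.9)
[H+] = 1.259e-11 M

1.259e-11 M


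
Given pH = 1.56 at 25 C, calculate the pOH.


pOH = 14 - pH
pOH = 14 - 1.56
pOH = 12.44

12.44


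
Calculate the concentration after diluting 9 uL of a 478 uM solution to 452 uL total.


C2 = C1 * V1 / V2
C2 = 478 * 9 / 452
C2 = 9.5177 uM

9.5177 uM


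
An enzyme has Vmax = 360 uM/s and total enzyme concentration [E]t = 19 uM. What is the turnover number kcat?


kcat = Vmax / [E]t
kcat = 360 / 19
kcat = 18.9474 s^-1

18.9474 s^-1


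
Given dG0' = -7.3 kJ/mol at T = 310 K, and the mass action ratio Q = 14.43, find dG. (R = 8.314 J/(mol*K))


dG = dG0' + RT * ln(Q) / 1000
dG = -7.3 + 8.314 * 310 * ln(14.43) / 1000
dG = -0.4203 kJ/mol

-0.4203 kJ/mol


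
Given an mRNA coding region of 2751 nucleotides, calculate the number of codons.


codons = nucleotides / 3
codons = 2751 / 3 = 917

917


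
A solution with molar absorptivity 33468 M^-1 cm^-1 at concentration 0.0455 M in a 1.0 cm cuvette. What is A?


A = epsilon * c * l
A = 33468 * 0.0455 * 1.0
A = 1522.794

1522.794


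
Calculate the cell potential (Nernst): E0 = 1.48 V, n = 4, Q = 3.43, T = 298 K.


E = E0 - (RT/nF) * ln(Q)
E = 1.48 - (8.314 * 298 / (4 * 96485)) * ln(3.43)
E = 1.4721 V

1.4721 V


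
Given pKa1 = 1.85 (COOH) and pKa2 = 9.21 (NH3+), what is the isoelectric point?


pI = (pKa1 + pKa2) / 2
pI = (1.85 + 9.21) / 2
pI = 5.53

5.53


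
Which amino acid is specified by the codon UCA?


Standard genetic code lookup.
Codon UCA -> Ser

Ser


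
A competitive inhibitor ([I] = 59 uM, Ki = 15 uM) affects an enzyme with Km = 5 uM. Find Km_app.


Km_app = Km * (1 + [I]/Ki)
Km_app = 5 * (1 + 59/15)
Km_app = 24.6667 uM

24.6667 uM


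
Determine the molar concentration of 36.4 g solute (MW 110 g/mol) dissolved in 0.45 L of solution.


C = (mass / MW) / volume
C = (36.4 / 110) / 0.45
C = 0.7354 M

0.7354 M


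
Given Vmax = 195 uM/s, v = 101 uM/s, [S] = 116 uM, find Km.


Km = [S] * (Vmax - v) / v
Km = 116 * (195 - 101) / 101
Km = 107.9604 uM

107.9604 uM


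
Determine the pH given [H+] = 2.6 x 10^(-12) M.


pH = -log10([H+])
pH = -log10(2.6 x 10^(-12))
pH = 11.585

11.585


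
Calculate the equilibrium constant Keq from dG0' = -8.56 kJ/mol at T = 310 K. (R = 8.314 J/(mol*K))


Keq = exp(-dG0 * 1000 / (R * T))
Keq = exp(-(-8.56) * 1000 / (8.314 * 310))
Keq = 27.695

27.695


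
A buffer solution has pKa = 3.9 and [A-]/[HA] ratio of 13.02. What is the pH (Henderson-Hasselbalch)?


pH = pKa + log10([A-]/[HA])
pH = 3.9 + log10(13.02)
pH = 5.0146

5.0146


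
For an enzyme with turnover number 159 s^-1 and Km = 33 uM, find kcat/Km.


Catalytic efficiency = kcat / Km
= 159 / 33
= 4.8182 uM^-1*s^-1

4.8182 uM^-1*s^-1


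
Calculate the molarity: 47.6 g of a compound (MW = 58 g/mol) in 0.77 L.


C = (mass / MW) / volume
C = (47.6 / 58) / 0.77
C = 1.0658 M

1.0658 M


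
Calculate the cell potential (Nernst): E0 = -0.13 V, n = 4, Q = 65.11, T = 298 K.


E = E0 - (RT/nF) * ln(Q)
E = -0.13 - (8.314 * 298 / (4 * 96485)) * ln(65.11)
E = -0.1568 V

-0.1568 V


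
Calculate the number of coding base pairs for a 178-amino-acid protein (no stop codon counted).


Each amino acid = 1 codon = 3 bp
bp = 178 * 3 = 534 bp

534 bp


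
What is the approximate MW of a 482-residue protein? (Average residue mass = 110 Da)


MW = n_residues * 110 Da
MW = 482 * 110
MW = 53020 Da

53020 Da


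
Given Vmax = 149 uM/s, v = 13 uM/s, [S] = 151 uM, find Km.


Km = [S] * (Vmax - v) / v
Km = 151 * (149 - 13) / 13
Km = 1579.6923 uM

1579.6923 uM


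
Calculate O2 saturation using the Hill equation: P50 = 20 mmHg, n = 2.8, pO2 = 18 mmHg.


Y = pO2^n / (P50^n + pO2^n)
Y = 18^2.8 / (20^2.8 + 18^2.8)
Y = 42.68%

42.68%


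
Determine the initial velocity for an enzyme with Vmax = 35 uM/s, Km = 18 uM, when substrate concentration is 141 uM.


v = Vmax * [S] / (Km + [S])
v = 35 * 141 / (18 + 141)
v = 31.0377 uM/s

31.0377 uM/s


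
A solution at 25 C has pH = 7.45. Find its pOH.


pOH = 14 - pH
pOH = 14 - 7.45
pOH = 6.55

6.55


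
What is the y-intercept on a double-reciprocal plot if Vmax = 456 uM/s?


y-intercept = 1/Vmax
= 1/456
= 0.0022 s/uM

0.0022 s/uM


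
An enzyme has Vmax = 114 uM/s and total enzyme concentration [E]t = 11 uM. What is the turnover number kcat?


kcat = Vmax / [E]t
kcat = 114 / 11
kcat = 10.3636 s^-1

10.3636 s^-1


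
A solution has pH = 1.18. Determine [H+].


[H+] = 10^(-pH)
[H+] = 10^(-1.18)
[H+] = 0.0661 M

0.0661 M


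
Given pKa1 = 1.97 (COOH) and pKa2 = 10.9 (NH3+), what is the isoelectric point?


pI = (pKa1 + pKa2) / 2
pI = (1.97 + 10.9) / 2
pI = 6.435

6.435


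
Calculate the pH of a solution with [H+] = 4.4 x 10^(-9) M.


pH = -log10([H+])
pH = -log10(4.4 x 10^(-9))
pH = 8.3565

8.3565


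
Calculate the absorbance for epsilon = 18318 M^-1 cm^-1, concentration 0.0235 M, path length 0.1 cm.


A = epsilon * c * l
A = 18318 * 0.0235 * 0.1
A = 43.0473

43.0473


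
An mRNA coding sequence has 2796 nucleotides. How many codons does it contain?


codons = nucleotides / 3
codons = 2796 / 3 = 932

932


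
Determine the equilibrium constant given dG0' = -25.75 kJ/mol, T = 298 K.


Keq = exp(-dG0 * 1000 / (R * T))
Keq = exp(-(-25.75) * 1000 / (8.314 * 298))
Keq = 32638.2383

32638.2383


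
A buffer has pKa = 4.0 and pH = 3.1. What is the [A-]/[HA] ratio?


[A-]/[HA] = 10^(pH - pKa)
= 10^(3.1 - 4.0)
= 0.1259

0.1259


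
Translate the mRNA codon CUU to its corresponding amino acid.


Standard genetic code lookup.
Codon CUU -> Leu

Leu


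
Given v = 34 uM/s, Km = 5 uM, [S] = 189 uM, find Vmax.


Vmax = v * (Km + [S]) / [S]
Vmax = 34 * (5 + 189) / 189
Vmax = 34.8995 uM/s

34.8995 uM/s


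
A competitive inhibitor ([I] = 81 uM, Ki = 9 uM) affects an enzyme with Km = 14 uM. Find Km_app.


Km_app = Km * (1 + [I]/Ki)
Km_app = 14 * (1 + 81/9)
Km_app = 140.0 uM

140.0 uM


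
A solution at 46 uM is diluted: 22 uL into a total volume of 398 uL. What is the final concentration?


C2 = C1 * V1 / V2
C2 = 46 * 22 / 398
C2 = 2.5427 uM

2.5427 uM


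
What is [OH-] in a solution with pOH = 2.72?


[OH-] = 10^(-pOH)
[OH-] = 10^(-2.72)
[OH-] = 0.0019 M

0.0019 M


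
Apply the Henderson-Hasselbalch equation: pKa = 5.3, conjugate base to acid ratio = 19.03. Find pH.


pH = pKa + log10([A-]/[HA])
pH = 5.3 + log10(19.03)
pH = 6.5794

6.5794


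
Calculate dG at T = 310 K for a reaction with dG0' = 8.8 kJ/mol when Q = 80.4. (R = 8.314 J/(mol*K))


dG = dG0' + RT * ln(Q) / 1000
dG = 8.8 + 8.314 * 310 * ln(80.4) / 1000
dG = 20.1068 kJ/mol

20.1068 kJ/mol


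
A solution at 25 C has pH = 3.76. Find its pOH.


pOH = 14 - pH
pOH = 14 - 3.76
pOH = 10.24

10.24


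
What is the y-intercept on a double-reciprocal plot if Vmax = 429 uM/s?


y-intercept = 1/Vmax
= 1/429
= 0.0023 s/uM

0.0023 s/uM


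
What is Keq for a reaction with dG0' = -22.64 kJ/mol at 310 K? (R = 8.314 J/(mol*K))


Keq = exp(-dG0 * 1000 / (R * T))
Keq = exp(-(-22.64) * 1000 / (8.314 * 310))
Keq = 6530.576

6530.576


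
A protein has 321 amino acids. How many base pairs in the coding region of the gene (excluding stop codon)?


Each amino acid = 1 codon = 3 bp
bp = 321 * 3 = 963 bp

963 bp


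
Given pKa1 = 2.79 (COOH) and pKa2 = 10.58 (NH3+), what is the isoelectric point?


pI = (pKa1 + pKa2) / 2
pI = (2.79 + 10.58) / 2
pI = 6.685

6.685


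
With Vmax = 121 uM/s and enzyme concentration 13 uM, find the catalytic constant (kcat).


kcat = Vmax / [E]t
kcat = 121 / 13
kcat = 9.3077 s^-1

9.3077 s^-1


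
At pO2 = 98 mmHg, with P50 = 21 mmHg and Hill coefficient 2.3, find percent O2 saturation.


Y = pO2^n / (P50^n + pO2^n)
Y = 98^2.3 / (21^2.3 + 98^2.3)
Y = 97.19%

97.19%


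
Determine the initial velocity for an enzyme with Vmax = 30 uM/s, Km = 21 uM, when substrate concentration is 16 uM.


v = Vmax * [S] / (Km + [S])
v = 30 * 16 / (21 + 16)
v = 12.973 uM/s

12.973 uM/s


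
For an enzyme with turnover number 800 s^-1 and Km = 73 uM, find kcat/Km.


Catalytic efficiency = kcat / Km
= 800 / 73
= 10.9589 uM^-1*s^-1

10.9589 uM^-1*s^-1


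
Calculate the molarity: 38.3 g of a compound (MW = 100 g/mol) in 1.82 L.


C = (mass / MW) / volume
C = (38.3 / 100) / 1.82
C = 0.2104 M

0.2104 M


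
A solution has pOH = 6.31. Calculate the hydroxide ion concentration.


[OH-] = 10^(-pOH)
[OH-] = 10^(-6.31)
[OH-] = 4.898e-07 M

4.898e-07 M


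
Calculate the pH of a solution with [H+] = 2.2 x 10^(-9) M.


pH = -log10([H+])
pH = -log10(2.2 x 10^(-9))
pH = 8.6576

8.6576


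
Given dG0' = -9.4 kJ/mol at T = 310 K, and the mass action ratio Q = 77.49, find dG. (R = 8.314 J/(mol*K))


dG = dG0' + RT * ln(Q) / 1000
dG = -9.4 + 8.314 * 310 * ln(77.49) / 1000
dG = 1.8118 kJ/mol

1.8118 kJ/mol


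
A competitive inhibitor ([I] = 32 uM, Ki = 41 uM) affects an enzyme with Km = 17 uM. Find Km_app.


Km_app = Km * (1 + [I]/Ki)
Km_app = 17 * (1 + 32/41)
Km_app = 30.2683 uM

30.2683 uM


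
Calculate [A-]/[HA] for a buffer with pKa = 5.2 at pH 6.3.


[A-]/[HA] = 10^(pH - pKa)
= 10^(6.3 - 5.2)
= 12.5893

12.5893


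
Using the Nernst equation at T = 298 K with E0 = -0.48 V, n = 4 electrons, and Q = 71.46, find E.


E = E0 - (RT/nF) * ln(Q)
E = -0.48 - (8.314 * 298 / (4 * 96485)) * ln(71.46)
E = -0.5074 V

-0.5074 V


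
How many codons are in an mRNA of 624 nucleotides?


codons = nucleotides / 3
codons = 624 / 3 = 208

208


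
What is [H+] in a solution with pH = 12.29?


[H+] = 10^(-pH)
[H+] = 10^(-12.29)
[H+] = 5.129e-13 M

5.129e-13 M


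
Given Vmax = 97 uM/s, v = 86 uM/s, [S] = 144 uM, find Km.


Km = [S] * (Vmax - v) / v
Km = 144 * (97 - 86) / 86
Km = 18.4186 uM

18.4186 uM


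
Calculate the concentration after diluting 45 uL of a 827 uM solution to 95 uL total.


C2 = C1 * V1 / V2
C2 = 827 * 45 / 95
C2 = 391.7368 uM

391.7368 uM


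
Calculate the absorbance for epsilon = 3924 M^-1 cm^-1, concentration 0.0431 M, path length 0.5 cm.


A = epsilon * c * l
A = 3924 * 0.0431 * 0.5
A = 84.5622

84.5622


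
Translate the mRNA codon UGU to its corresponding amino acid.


Standard genetic code lookup.
Codon UGU -> Cys

Cys


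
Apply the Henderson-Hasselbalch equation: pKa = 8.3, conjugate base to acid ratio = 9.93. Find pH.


pH = pKa + log10([A-]/[HA])
pH = 8.3 + log10(9.93)
pH = 9.2969

9.2969


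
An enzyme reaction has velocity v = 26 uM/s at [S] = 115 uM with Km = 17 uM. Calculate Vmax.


Vmax = v * (Km + [S]) / [S]
Vmax = 26 * (17 + 115) / 115
Vmax = 29.8435 uM/s

29.8435 uM/s


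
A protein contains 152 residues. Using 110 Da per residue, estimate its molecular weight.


MW = n_residues * 110 Da
MW = 152 * 110
MW = 16720 Da

16720 Da


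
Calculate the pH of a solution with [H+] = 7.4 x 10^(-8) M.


pH = -log10([H+])
pH = -log10(7.4 x 10^(-8))
pH = 7.1308

7.1308


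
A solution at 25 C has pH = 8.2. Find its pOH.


pOH = 14 - pH
pOH = 14 - 8.2
pOH = 5.8

5.8


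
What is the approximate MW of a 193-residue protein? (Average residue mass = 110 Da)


MW = n_residues * 110 Da
MW = 193 * 110
MW = 21230 Da

21230 Da


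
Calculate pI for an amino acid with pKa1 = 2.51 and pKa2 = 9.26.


pI = (pKa1 + pKa2) / 2
pI = (2.51 + 9.26) / 2
pI = 5.885

5.885


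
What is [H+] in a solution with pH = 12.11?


[H+] = 10^(-pH)
[H+] = 10^(-12.11)
[H+] = 7.762e-13 M

7.762e-13 M


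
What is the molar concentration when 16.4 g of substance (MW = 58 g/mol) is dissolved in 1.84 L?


C = (mass / MW) / volume
C = (16.4 / 58) / 1.84
C = 0.1537 M

0.1537 M


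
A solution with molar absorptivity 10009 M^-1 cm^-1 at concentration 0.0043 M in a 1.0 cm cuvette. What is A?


A = epsilon * c * l
A = 10009 * 0.0043 * 1.0
A = 43.0387

43.0387


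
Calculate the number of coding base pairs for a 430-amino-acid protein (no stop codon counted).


Each amino acid = 1 codon = 3 bp
bp = 430 * 3 = 1290 bp

1290 bp


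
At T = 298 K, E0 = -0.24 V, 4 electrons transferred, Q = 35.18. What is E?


E = E0 - (RT/nF) * ln(Q)
E = -0.24 - (8.314 * 298 / (4 * 96485)) * ln(35.18)
E = -0.2629 V

-0.2629 V


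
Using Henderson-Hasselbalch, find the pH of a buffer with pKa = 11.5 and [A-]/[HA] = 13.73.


pH = pKa + log10([A-]/[HA])
pH = 11.5 + log10(13.73)
pH = 12.6377

12.6377


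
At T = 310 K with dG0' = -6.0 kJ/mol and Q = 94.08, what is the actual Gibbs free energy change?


dG = dG0' + RT * ln(Q) / 1000
dG = -6.0 + 8.314 * 310 * ln(94.08) / 1000
dG = 5.7118 kJ/mol

5.7118 kJ/mol


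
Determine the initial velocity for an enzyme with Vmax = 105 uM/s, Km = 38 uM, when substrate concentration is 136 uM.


v = Vmax * [S] / (Km + [S])
v = 105 * 136 / (38 + 136)
v = 82.069 uM/s

82.069 uM/s


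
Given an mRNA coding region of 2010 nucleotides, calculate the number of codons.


codons = nucleotides / 3
codons = 2010 / 3 = 670

670


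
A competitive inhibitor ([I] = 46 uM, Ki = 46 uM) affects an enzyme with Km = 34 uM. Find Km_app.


Km_app = Km * (1 + [I]/Ki)
Km_app = 34 * (1 + 46/46)
Km_app = 68.0 uM

68.0 uM


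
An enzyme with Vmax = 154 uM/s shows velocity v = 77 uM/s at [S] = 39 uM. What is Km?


Km = [S] * (Vmax - v) / v
Km = 39 * (154 - 77) / 77
Km = 39.0 uM

39.0 uM


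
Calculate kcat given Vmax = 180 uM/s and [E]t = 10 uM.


kcat = Vmax / [E]t
kcat = 180 / 10
kcat = 18.0 s^-1

18.0 s^-1


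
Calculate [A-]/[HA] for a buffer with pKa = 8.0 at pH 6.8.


[A-]/[HA] = 10^(pH - pKa)
= 10^(6.8 - 8.0)
= 0.0631

0.0631


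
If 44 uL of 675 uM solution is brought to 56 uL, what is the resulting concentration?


C2 = C1 * V1 / V2
C2 = 675 * 44 / 56
C2 = 530.3571 uM

530.3571 uM


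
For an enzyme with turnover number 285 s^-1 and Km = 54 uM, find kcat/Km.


Catalytic efficiency = kcat / Km
= 285 / 54
= 5.2778 uM^-1*s^-1

5.2778 uM^-1*s^-1


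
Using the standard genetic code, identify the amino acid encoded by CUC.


Standard genetic code lookup.
Codon CUC -> Leu

Leu


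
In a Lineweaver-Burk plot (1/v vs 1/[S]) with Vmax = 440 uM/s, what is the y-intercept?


y-intercept = 1/Vmax
= 1/440
= 0.0023 s/uM

0.0023 s/uM


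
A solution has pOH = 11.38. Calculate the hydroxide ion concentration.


[OH-] = 10^(-pOH)
[OH-] = 10^(-11.38)
[OH-] = 4.169e-12 M

4.169e-12 M


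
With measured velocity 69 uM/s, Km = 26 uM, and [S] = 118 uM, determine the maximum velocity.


Vmax = v * (Km + [S]) / [S]
Vmax = 69 * (26 + 118) / 118
Vmax = 84.2034 uM/s

84.2034 uM/s


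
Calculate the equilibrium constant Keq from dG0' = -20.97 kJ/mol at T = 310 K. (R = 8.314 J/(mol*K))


Keq = exp(-dG0 * 1000 / (R * T))
Keq = exp(-(-20.97) * 1000 / (8.314 * 310))
Keq = 3416.2391

3416.2391


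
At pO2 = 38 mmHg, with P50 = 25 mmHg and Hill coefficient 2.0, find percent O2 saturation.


Y = pO2^n / (P50^n + pO2^n)
Y = 38^2.0 / (25^2.0 + 38^2.0)
Y = 69.79%

69.79%


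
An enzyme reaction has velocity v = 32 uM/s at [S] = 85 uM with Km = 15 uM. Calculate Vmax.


Vmax = v * (Km + [S]) / [S]
Vmax = 32 * (15 + 85) / 85
Vmax = 37.6471 uM/s

37.6471 uM/s


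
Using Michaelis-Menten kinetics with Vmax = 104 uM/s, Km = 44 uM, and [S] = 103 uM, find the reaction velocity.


v = Vmax * [S] / (Km + [S])
v = 104 * 103 / (44 + 103)
v = 72.8707 uM/s

72.8707 uM/s


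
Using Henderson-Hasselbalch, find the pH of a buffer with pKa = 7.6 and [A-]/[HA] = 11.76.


pH = pKa + log10([A-]/[HA])
pH = 7.6 + log10(11.76)
pH = 8.6704

8.6704


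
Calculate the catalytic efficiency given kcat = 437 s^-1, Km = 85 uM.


Catalytic efficiency = kcat / Km
= 437 / 85
= 5.1412 uM^-1*s^-1

5.1412 uM^-1*s^-1


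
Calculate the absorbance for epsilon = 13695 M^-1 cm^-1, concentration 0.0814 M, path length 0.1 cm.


A = epsilon * c * l
A = 13695 * 0.0814 * 0.1
A = 111.4773

111.4773


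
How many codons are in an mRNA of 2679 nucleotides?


codons = nucleotides / 3
codons = 2679 / 3 = 893

893


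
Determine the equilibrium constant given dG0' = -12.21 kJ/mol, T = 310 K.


Keq = exp(-dG0 * 1000 / (R * T))
Keq = exp(-(-12.21) * 1000 / (8.314 * 310))
Keq = 114.1419

114.1419


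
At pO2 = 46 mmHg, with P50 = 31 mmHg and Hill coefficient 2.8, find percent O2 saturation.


Y = pO2^n / (P50^n + pO2^n)
Y = 46^2.8 / (31^2.8 + 46^2.8)
Y = 75.12%

75.12%


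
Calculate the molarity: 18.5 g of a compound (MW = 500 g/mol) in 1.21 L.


C = (mass / MW) / volume
C = (18.5 / 500) / 1.21
C = 0.0306 M

0.0306 M


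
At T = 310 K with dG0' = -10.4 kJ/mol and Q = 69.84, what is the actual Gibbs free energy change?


dG = dG0' + RT * ln(Q) / 1000
dG = -10.4 + 8.314 * 310 * ln(69.84) / 1000
dG = 0.5439 kJ/mol

0.5439 kJ/mol


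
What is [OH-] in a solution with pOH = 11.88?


[OH-] = 10^(-pOH)
[OH-] = 10^(-11.88)
[OH-] = 1.318e-12 M

1.318e-12 M


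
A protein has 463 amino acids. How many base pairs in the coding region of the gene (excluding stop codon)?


Each amino acid = 1 codon = 3 bp
bp = 463 * 3 = 1389 bp

1389 bp


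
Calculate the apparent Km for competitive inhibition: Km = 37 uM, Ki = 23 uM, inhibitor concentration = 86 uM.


Km_app = Km * (1 + [I]/Ki)
Km_app = 37 * (1 + 86/23)
Km_app = 175.3478 uM

175.3478 uM


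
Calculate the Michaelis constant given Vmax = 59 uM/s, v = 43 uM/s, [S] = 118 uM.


Km = [S] * (Vmax - v) / v
Km = 118 * (59 - 43) / 43
Km = 43.907 uM

43.907 uM


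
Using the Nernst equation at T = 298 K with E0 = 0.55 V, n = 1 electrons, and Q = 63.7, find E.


E = E0 - (RT/nF) * ln(Q)
E = 0.55 - (8.314 * 298 / (1 * 96485)) * ln(63.7)
E = 0.4433 V

0.4433 V


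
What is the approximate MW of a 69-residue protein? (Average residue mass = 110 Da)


MW = n_residues * 110 Da
MW = 69 * 110
MW = 7590 Da

7590 Da


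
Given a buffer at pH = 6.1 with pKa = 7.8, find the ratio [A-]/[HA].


[A-]/[HA] = 10^(pH - pKa)
= 10^(6.1 - 7.8)
= 0.02

0.02


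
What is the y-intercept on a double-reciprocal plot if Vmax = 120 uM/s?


y-intercept = 1/Vmax
= 1/120
= 0.0083 s/uM

0.0083 s/uM


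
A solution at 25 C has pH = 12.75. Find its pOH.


pOH = 14 - pH
pOH = 14 - 12.75
pOH = 1.25

1.25


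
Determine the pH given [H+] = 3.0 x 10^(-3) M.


pH = -log10([H+])
pH = -log10(3.0 x 10^(-3))
pH = 2.5229

2.5229


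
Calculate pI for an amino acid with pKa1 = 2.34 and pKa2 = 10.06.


pI = (pKa1 + pKa2) / 2
pI = (2.34 + 10.06) / 2
pI = 6.2

6.2


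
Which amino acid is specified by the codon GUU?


Standard genetic code lookup.
Codon GUU -> Val

Val


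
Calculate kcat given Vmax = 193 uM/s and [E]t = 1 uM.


kcat = Vmax / [E]t
kcat = 193 / 1
kcat = 193.0 s^-1

193.0 s^-1


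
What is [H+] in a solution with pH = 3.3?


[H+] = 10^(-pH)
[H+] = 10^(-3.3)
[H+] = 5.012e-04 M

5.012e-04 M


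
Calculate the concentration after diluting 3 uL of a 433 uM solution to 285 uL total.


C2 = C1 * V1 / V2
C2 = 433 * 3 / 285
C2 = 4.5579 uM

4.5579 uM


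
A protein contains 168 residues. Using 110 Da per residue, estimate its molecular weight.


MW = n_residues * 110 Da
MW = 168 * 110
MW = 18480 Da

18480 Da


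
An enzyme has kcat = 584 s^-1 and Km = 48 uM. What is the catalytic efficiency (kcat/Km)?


Catalytic efficiency = kcat / Km
= 584 / 48
= 12.1667 uM^-1*s^-1

12.1667 uM^-1*s^-1


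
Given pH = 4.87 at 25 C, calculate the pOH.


pOH = 14 - pH
pOH = 14 - 4.87
pOH = 9.13

9.13


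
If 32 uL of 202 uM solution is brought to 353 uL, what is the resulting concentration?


C2 = C1 * V1 / V2
C2 = 202 * 32 / 353
C2 = 18.3116 uM

18.3116 uM


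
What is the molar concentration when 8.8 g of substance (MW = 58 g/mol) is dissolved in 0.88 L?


C = (mass / MW) / volume
C = (8.8 / 58) / 0.88
C = 0.1724 M

0.1724 M


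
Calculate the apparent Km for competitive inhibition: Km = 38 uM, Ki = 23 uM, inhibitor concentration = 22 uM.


Km_app = Km * (1 + [I]/Ki)
Km_app = 38 * (1 + 22/23)
Km_app = 74.3478 uM

74.3478 uM


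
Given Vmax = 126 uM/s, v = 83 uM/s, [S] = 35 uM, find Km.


Km = [S] * (Vmax - v) / v
Km = 35 * (126 - 83) / 83
Km = 18.1325 uM

18.1325 uM


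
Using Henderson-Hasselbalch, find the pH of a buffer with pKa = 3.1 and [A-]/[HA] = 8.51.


pH = pKa + log10([A-]/[HA])
pH = 3.1 + log10(8.51)
pH = 4.0299

4.0299


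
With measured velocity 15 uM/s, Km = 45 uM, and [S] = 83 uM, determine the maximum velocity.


Vmax = v * (Km + [S]) / [S]
Vmax = 15 * (45 + 83) / 83
Vmax = 23.1325 uM/s

23.1325 uM/s


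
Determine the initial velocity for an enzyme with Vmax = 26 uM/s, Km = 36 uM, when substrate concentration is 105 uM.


v = Vmax * [S] / (Km + [S])
v = 26 * 105 / (36 + 105)
v = 19.3617 uM/s

19.3617 uM/s


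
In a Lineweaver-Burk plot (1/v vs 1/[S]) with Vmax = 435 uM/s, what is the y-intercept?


y-intercept = 1/Vmax
= 1/435
= 0.0023 s/uM

0.0023 s/uM


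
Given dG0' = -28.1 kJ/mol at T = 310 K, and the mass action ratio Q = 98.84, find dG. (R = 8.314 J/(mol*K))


dG = dG0' + RT * ln(Q) / 1000
dG = -28.1 + 8.314 * 310 * ln(98.84) / 1000
dG = -16.261 kJ/mol

-16.261 kJ/mol


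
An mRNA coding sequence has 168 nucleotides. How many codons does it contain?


codons = nucleotides / 3
codons = 168 / 3 = 56

56


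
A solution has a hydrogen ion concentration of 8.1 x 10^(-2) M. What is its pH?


pH = -log10([H+])
pH = -log10(8.1 x 10^(-2))
pH = 1.0915

1.0915


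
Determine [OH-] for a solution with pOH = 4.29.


[OH-] = 10^(-pOH)
[OH-] = 10^(-4.29)
[OH-] = 5.129e-05 M

5.129e-05 M


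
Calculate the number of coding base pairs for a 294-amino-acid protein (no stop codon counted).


Each amino acid = 1 codon = 3 bp
bp = 294 * 3 = 882 bp

882 bp


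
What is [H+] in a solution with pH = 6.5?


[H+] = 10^(-pH)
[H+] = 10^(-6.5)
[H+] = 3.162e-07 M

3.162e-07 M


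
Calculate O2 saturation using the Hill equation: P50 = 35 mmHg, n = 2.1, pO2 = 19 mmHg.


Y = pO2^n / (P50^n + pO2^n)
Y = 19^2.1 / (35^2.1 + 19^2.1)
Y = 21.71%

21.71%


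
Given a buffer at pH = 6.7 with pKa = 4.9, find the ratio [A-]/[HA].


[A-]/[HA] = 10^(pH - pKa)
= 10^(6.7 - 4.9)
= 63.0957

63.0957


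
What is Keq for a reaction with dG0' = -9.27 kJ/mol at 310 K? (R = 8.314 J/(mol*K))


Keq = exp(-dG0 * 1000 / (R * T))
Keq = exp(-(-9.27) * 1000 / (8.314 * 310))
Keq = 36.4788

36.4788


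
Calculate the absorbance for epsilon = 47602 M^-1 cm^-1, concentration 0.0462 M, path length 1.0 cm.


A = epsilon * c * l
A = 47602 * 0.0462 * 1.0
A = 2199.2124

2199.2124


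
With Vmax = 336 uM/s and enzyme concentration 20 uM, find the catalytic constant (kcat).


kcat = Vmax / [E]t
kcat = 336 / 20
kcat = 16.8 s^-1

16.8 s^-1


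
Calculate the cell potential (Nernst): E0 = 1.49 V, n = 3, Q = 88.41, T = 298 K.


E = E0 - (RT/nF) * ln(Q)
E = 1.49 - (8.314 * 298 / (3 * 96485)) * ln(88.41)
E = 1.4516 V

1.4516 V


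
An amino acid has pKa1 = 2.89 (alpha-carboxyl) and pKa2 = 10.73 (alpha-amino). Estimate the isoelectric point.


pI = (pKa1 + pKa2) / 2
pI = (2.89 + 10.73) / 2
pI = 6.81

6.81


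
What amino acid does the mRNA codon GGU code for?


Standard genetic code lookup.
Codon GGU -> Gly

Gly


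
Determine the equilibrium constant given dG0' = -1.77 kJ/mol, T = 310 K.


Keq = exp(-dG0 * 1000 / (R * T))
Keq = exp(-(-1.77) * 1000 / (8.314 * 310))
Keq = 1.9873

1.9873


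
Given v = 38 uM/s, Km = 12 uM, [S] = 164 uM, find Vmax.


Vmax = v * (Km + [S]) / [S]
Vmax = 38 * (12 + 164) / 164
Vmax = 40.7805 uM/s

40.7805 uM/s


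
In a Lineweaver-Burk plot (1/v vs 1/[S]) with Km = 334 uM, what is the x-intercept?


x-intercept = -1/Km
= -1/334
= -0.003 1/uM

-0.003 1/uM


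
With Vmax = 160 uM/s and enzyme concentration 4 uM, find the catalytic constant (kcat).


kcat = Vmax / [E]t
kcat = 160 / 4
kcat = 40.0 s^-1

40.0 s^-1


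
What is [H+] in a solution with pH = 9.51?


[H+] = 10^(-pH)
[H+] = 10^(-9.51)
[H+] = 3.090e-10 M

3.090e-10 M


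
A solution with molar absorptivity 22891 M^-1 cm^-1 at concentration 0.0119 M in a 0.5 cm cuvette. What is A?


A = epsilon * c * l
A = 22891 * 0.0119 * 0.5
A = 136.2015

136.2015


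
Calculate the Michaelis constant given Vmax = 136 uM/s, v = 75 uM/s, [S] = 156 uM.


Km = [S] * (Vmax - v) / v
Km = 156 * (136 - 75) / 75
Km = 126.88 uM

126.88 uM


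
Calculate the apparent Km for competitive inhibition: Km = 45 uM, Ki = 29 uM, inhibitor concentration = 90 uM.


Km_app = Km * (1 + [I]/Ki)
Km_app = 45 * (1 + 90/29)
Km_app = 184.6552 uM

184.6552 uM


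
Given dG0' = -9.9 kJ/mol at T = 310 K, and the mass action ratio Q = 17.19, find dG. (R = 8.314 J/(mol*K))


dG = dG0' + RT * ln(Q) / 1000
dG = -9.9 + 8.314 * 310 * ln(17.19) / 1000
dG = -2.5692 kJ/mol

-2.5692 kJ/mol


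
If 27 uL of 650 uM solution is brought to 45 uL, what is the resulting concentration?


C2 = C1 * V1 / V2
C2 = 650 * 27 / 45
C2 = 390.0 uM

390.0 uM


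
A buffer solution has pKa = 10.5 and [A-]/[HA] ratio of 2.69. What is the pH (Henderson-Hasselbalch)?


pH = pKa + log10([A-]/[HA])
pH = 10.5 + log10(2.69)
pH = 10.9298

10.9298


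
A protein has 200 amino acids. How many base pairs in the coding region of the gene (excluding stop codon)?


Each amino acid = 1 codon = 3 bp
bp = 200 * 3 = 600 bp

600 bp


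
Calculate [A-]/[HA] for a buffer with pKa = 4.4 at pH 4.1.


[A-]/[HA] = 10^(pH - pKa)
= 10^(4.1 - 4.4)
= 0.5012

0.5012


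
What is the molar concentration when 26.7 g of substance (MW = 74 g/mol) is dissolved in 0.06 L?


C = (mass / MW) / volume
C = (26.7 / 74) / 0.06
C = 6.0135 M

6.0135 M


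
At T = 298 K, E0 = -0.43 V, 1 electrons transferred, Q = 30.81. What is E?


E = E0 - (RT/nF) * ln(Q)
E = -0.43 - (8.314 * 298 / (1 * 96485)) * ln(30.81)
E = -0.518 V

-0.518 V


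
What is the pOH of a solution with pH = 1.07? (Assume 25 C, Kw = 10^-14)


pOH = 14 - pH
pOH = 14 - 1.07
pOH = 12.93

12.93


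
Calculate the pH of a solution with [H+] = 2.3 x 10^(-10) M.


pH = -log10([H+])
pH = -log10(2.3 x 10^(-10))
pH = 9.6383

9.6383


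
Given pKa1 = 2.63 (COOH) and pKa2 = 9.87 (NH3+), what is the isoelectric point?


pI = (pKa1 + pKa2) / 2
pI = (2.63 + 9.87) / 2
pI = 6.25

6.25


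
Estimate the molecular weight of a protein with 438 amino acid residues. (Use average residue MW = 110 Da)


MW = n_residues * 110 Da
MW = 438 * 110
MW = 48180 Da

48180 Da


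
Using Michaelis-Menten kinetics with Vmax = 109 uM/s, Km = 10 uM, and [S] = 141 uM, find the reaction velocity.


v = Vmax * [S] / (Km + [S])
v = 109 * 141 / (10 + 141)
v = 101.7815 uM/s

101.7815 uM/s


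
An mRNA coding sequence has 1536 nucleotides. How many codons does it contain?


codons = nucleotides / 3
codons = 1536 / 3 = 512

512


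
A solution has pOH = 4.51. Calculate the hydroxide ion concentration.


[OH-] = 10^(-pOH)
[OH-] = 10^(-4.51)
[OH-] = 3.090e-05 M

3.090e-05 M


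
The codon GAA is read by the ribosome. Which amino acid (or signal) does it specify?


Standard genetic code lookup.
Codon GAA -> Glu

Glu


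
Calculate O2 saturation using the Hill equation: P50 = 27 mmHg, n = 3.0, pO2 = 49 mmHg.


Y = pO2^n / (P50^n + pO2^n)
Y = 49^3.0 / (27^3.0 + 49^3.0)
Y = 85.67%

85.67%


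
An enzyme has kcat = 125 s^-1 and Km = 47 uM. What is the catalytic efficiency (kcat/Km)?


Catalytic efficiency = kcat / Km
= 125 / 47
= 2.6596 uM^-1*s^-1

2.6596 uM^-1*s^-1


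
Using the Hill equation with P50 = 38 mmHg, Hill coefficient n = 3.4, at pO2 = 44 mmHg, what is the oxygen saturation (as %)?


Y = pO2^n / (P50^n + pO2^n)
Y = 44^3.4 / (38^3.4 + 44^3.4)
Y = 62.21%

62.21%


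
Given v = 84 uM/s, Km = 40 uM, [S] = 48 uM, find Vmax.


Vmax = v * (Km + [S]) / [S]
Vmax = 84 * (40 + 48) / 48
Vmax = 154.0 uM/s

154.0 uM/s


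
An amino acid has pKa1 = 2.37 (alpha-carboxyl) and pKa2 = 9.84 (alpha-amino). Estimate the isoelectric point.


pI = (pKa1 + pKa2) / 2
pI = (2.37 + 9.84) / 2
pI = 6.105

6.105


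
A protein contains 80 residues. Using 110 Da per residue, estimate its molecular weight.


MW = n_residues * 110 Da
MW = 80 * 110
MW = 8800 Da

8800 Da


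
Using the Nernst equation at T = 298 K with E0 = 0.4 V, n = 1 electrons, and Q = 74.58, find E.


E = E0 - (RT/nF) * ln(Q)
E = 0.4 - (8.314 * 298 / (1 * 96485)) * ln(74.58)
E = 0.2893 V

0.2893 V


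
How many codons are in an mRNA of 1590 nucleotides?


codons = nucleotides / 3
codons = 1590 / 3 = 530

530


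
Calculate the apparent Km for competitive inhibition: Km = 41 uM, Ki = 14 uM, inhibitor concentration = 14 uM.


Km_app = Km * (1 + [I]/Ki)
Km_app = 41 * (1 + 14/14)
Km_app = 82.0 uM

82.0 uM


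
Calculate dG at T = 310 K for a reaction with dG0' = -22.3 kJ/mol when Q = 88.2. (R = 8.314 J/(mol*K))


dG = dG0' + RT * ln(Q) / 1000
dG = -22.3 + 8.314 * 310 * ln(88.2) / 1000
dG = -10.7545 kJ/mol

-10.7545 kJ/mol


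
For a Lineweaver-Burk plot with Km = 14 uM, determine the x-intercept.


x-intercept = -1/Km
= -1/14
= -0.0714 1/uM

-0.0714 1/uM


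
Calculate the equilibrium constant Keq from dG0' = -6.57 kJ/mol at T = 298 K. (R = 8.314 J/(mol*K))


Keq = exp(-dG0 * 1000 / (R * T))
Keq = exp(-(-6.57) * 1000 / (8.314 * 298))
Keq = 14.1794

14.1794


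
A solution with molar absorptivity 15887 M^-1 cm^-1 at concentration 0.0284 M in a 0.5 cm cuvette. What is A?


A = epsilon * c * l
A = 15887 * 0.0284 * 0.5
A = 225.5954

225.5954


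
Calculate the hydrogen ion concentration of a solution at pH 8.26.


[H+] = 10^(-pH)
[H+] = 10^(-8.26)
[H+] = 5.495e-09 M

5.495e-09 M


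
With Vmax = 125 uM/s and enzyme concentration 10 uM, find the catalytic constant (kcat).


kcat = Vmax / [E]t
kcat = 125 / 10
kcat = 12.5 s^-1

12.5 s^-1


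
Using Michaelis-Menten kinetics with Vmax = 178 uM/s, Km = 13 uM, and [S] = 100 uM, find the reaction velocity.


v = Vmax * [S] / (Km + [S])
v = 178 * 100 / (13 + 100)
v = 157.5221 uM/s

157.5221 uM/s


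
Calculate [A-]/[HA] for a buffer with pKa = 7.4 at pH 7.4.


[A-]/[HA] = 10^(pH - pKa)
= 10^(7.4 - 7.4)
= 1.0

1.0


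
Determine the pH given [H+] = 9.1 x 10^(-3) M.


pH = -log10([H+])
pH = -log10(9.1 x 10^(-3))
pH = 2.041

2.041


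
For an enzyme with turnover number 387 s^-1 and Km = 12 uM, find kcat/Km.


Catalytic efficiency = kcat / Km
= 387 / 12
= 32.25 uM^-1*s^-1

32.25 uM^-1*s^-1


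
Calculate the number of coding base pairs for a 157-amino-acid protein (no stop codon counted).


Each amino acid = 1 codon = 3 bp
bp = 157 * 3 = 471 bp

471 bp


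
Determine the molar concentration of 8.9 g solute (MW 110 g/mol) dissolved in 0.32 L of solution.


C = (mass / MW) / volume
C = (8.9 / 110) / 0.32
C = 0.2528 M

0.2528 M


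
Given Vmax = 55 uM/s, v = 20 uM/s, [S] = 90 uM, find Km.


Km = [S] * (Vmax - v) / v
Km = 90 * (55 - 20) / 20
Km = 157.5 uM

157.5 uM


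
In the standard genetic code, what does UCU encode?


Standard genetic code lookup.
Codon UCU -> Ser

Ser


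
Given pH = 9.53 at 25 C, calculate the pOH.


pOH = 14 - pH
pOH = 14 - 9.53
pOH = 4.47

4.47


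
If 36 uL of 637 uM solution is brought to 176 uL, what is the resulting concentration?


C2 = C1 * V1 / V2
C2 = 637 * 36 / 176
C2 = 130.2955 uM

130.2955 uM


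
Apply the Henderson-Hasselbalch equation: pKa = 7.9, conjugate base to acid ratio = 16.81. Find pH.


pH = pKa + log10([A-]/[HA])
pH = 7.9 + log10(16.81)
pH = 9.1256

9.1256


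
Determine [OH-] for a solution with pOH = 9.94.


[OH-] = 10^(-pOH)
[OH-] = 10^(-9.94)
[OH-] = 1.148e-10 M

1.148e-10 M


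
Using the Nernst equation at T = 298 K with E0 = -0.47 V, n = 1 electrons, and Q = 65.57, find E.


E = E0 - (RT/nF) * ln(Q)
E = -0.47 - (8.314 * 298 / (1 * 96485)) * ln(65.57)
E = -0.5774 V

-0.5774 V


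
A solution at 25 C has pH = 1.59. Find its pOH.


pOH = 14 - pH
pOH = 14 - 1.59
pOH = 12.41

12.41


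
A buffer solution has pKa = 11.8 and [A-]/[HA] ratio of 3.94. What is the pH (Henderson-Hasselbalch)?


pH = pKa + log10([A-]/[HA])
pH = 11.8 + log10(3.94)
pH = 12.3955

12.3955


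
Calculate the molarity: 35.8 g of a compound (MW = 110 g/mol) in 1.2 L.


C = (mass / MW) / volume
C = (35.8 / 110) / 1.2
C = 0.2712 M

0.2712 M


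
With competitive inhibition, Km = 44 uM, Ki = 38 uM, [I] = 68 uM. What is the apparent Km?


Km_app = Km * (1 + [I]/Ki)
Km_app = 44 * (1 + 68/38)
Km_app = 122.7368 uM

122.7368 uM


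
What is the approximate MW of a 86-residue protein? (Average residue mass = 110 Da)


MW = n_residues * 110 Da
MW = 86 * 110
MW = 9460 Da

9460 Da


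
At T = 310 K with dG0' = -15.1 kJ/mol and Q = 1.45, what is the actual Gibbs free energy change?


dG = dG0' + RT * ln(Q) / 1000
dG = -15.1 + 8.314 * 310 * ln(1.45) / 1000
dG = -14.1424 kJ/mol

-14.1424 kJ/mol


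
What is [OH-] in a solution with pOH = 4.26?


[OH-] = 10^(-pOH)
[OH-] = 10^(-4.26)
[OH-] = 5.495e-05 M

5.495e-05 M


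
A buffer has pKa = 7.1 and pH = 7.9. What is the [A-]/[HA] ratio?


[A-]/[HA] = 10^(pH - pKa)
= 10^(7.9 - 7.1)
= 6.3096

6.3096


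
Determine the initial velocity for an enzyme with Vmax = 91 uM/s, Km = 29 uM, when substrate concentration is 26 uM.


v = Vmax * [S] / (Km + [S])
v = 91 * 26 / (29 + 26)
v = 43.0182 uM/s

43.0182 uM/s


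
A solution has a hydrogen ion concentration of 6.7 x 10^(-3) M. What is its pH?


pH = -log10([H+])
pH = -log10(6.7 x 10^(-3))
pH = 2.1739

2.1739


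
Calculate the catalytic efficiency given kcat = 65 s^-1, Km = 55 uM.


Catalytic efficiency = kcat / Km
= 65 / 55
= 1.1818 uM^-1*s^-1

1.1818 uM^-1*s^-1


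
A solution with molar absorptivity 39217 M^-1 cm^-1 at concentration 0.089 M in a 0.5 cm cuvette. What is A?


A = epsilon * c * l
A = 39217 * 0.089 * 0.5
A = 1745.1565

1745.1565


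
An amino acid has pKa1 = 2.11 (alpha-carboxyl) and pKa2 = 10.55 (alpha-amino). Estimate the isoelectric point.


pI = (pKa1 + pKa2) / 2
pI = (2.11 + 10.55) / 2
pI = 6.33

6.33


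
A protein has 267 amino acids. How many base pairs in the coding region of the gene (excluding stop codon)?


Each amino acid = 1 codon = 3 bp
bp = 267 * 3 = 801 bp

801 bp


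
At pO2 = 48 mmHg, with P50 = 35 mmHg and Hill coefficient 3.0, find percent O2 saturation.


Y = pO2^n / (P50^n + pO2^n)
Y = 48^3.0 / (35^3.0 + 48^3.0)
Y = 72.06%

72.06%


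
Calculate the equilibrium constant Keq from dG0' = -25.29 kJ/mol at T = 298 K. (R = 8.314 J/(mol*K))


Keq = exp(-dG0 * 1000 / (R * T))
Keq = exp(-(-25.29) * 1000 / (8.314 * 298))
Keq = 27107.7296

27107.7296
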